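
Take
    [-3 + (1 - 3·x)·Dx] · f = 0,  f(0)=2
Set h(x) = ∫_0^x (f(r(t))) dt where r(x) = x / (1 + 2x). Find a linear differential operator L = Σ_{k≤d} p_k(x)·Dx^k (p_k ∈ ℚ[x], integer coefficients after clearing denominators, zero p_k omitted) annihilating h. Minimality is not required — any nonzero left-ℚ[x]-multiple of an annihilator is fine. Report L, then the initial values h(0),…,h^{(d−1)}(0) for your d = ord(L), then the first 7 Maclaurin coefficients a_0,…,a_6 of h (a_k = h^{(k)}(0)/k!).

L = 3·Dx + (-1 - x + 2·x^2)·Dx^2  (order 2).
h: a_k = 0, 2, 3, 2, 3/2, 6/5, 1, …
ICs: h(0) = 0, h′(0) = 2.

f: a_k = 2, 6, 18, 54, 162, 486, 1458, …
Change of var in L_f (x↦r) gives L₀.
Integrate: L := L₀·Dx.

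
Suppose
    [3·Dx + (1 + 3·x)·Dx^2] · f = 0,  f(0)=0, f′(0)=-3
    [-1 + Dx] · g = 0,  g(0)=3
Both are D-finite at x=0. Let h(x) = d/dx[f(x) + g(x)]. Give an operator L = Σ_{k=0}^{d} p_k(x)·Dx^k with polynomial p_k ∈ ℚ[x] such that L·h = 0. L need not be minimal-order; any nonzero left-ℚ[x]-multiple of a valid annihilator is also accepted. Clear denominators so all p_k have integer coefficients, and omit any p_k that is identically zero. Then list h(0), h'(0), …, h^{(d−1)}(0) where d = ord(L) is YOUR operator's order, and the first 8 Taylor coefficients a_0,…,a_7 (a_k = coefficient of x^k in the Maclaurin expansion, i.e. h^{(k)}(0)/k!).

f: a_k = 0, -3, 9/2, -9, 81/4, -243/5, 243/2, -2187/7, …
g: a_k = 3, 3, 3/2, 1/2, 1/8, 1/40, 1/240, 1/1680, …
h₀=f+g: left-lcm gives L₀, ord ≤ 3.
h=h₀': d/dx-closure on L₀ ⇒ L.
L = (-21 - 9·x) + (17 - 6·x - 9·x^2)·Dx + (4 + 15·x + 9·x^2)·Dx^2  (order 2).
h: a_k = 0, 12, -51/2, 163/2, -1943/8, 29161/40, -524879/240, 11022481/1680, …
ICs: h(0) = 0, h′(0) = 12.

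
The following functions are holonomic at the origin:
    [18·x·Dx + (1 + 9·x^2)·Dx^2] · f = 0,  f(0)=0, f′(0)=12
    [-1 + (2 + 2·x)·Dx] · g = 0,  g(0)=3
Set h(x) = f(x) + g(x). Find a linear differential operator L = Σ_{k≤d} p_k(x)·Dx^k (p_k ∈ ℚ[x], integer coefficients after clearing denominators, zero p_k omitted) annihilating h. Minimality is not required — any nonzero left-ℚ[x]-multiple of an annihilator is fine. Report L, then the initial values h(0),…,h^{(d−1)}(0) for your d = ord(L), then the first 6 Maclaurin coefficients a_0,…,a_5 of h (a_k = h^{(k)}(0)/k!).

L = (-36 - 90·x + 972·x^2 + 486·x^3)·Dx + (-75 - 144·x + 1818·x^2 + 3888·x^3 + 1701·x^4)·Dx^2 + (-2 + 70·x + 108·x^2 + 684·x^3 + 1134·x^4 + 486·x^5)·Dx^3  (order 3).
h: a_k = 3, 27/2, -3/8, -573/16, -15/128, 248937/1280, …
ICs: h(0) = 3, h′(0) = 27/2, h′′(0) = -3/4.

f: a_k = 0, 12, 0, -36, 0, 972/5, …
g: a_k = 3, 3/2, -3/8, 3/16, -15/128, 21/256, …
Weyl lclm of L_f,L_g ⇒ L₀ (ord ≤ 3).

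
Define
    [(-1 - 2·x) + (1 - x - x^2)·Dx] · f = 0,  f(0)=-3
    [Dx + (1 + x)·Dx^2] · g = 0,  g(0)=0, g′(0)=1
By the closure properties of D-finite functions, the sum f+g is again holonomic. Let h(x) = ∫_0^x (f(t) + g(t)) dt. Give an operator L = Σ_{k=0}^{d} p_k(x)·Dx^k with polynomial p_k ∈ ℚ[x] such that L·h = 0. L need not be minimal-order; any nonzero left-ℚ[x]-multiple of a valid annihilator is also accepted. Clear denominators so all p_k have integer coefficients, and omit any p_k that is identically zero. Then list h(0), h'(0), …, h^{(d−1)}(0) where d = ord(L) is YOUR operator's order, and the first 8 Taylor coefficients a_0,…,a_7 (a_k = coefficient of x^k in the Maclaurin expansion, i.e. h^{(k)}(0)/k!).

L = (26 + 70·x + 76·x^2 + 36·x^3 + 12·x^4)·Dx^2 + (16 + 84·x + 160·x^2 + 144·x^3 + 74·x^4 + 20·x^5)·Dx^3 + (-5 - 11·x + x^2 + 23·x^3 + 29·x^4 + 17·x^5 + 4·x^6)·Dx^4  (order 4).
h: a_k = 0, -3, -1, -13/6, -13/6, -61/20, -119/30, -235/42, …
ICs: h(0) = 0, h′(0) = -3, h′′(0) = -2, h′′′(0) = -13.

f: a_k = -3, -3, -6, -9, -15, -24, -39, -63, …
g: a_k = 0, 1, -1/2, 1/3, -1/4, 1/5, -1/6, 1/7, …
h₀=f+g: left-lcm gives L₀, ord ≤ 3.
h=∫₀ˣh₀: take L = L₀·Dx.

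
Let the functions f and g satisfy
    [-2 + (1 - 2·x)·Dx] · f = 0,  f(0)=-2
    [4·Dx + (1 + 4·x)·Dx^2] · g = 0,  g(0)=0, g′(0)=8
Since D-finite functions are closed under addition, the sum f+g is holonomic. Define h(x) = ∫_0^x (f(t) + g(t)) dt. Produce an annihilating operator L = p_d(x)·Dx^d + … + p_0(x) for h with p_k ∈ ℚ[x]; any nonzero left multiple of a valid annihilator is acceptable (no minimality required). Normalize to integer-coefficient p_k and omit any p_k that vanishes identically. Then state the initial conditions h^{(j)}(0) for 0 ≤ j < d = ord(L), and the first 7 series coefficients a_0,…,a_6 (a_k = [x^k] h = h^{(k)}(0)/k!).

f: a_k = -2, -4, -8, -16, -32, -64, -128, …
g: a_k = 0, 8, -16, 128/3, -128, 2048/5, -4096/3, …
h₀=f+g: left-lcm gives L₀, ord ≤ 3.
h=∫h₀ ⇒ L = L₀·Dx.
L = (28 + 16·x)·Dx^2 + (-1 + 40·x + 32·x^2)·Dx^3 + (-1 - 3·x + 6·x^2 + 8·x^3)·Dx^4  (order 4).
h: a_k = 0, -2, 2, -8, 20/3, -32, 288/5, …
ICs: h(0) = 0, h′(0) = -2, h′′(0) = 4, h′′′(0) = -48.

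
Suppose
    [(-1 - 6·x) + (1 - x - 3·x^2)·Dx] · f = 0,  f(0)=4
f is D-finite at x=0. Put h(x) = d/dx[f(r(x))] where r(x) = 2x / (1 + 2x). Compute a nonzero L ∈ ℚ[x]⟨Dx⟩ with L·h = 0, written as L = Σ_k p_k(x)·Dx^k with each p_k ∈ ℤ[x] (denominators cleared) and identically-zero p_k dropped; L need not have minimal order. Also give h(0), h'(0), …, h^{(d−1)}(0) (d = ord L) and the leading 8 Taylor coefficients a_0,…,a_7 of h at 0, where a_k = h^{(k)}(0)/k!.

f: a_k = 4, 4, 16, 28, 76, 160, 388, 868, …
h₀=f(r): pull back L_f along r ⇒ L₀.
Differentiate: ansatz ord ≤ ord L₀ ⇒ L.
L = (12 + 72·x + 576·x^2 + 672·x^3) + (-1 - 18·x - 48·x^2 + 136·x^3 + 336·x^4)·Dx  (order 1).
h: a_k = 8, 96, 0, 2304, -5760, 55296, -225792, 1400832, …
ICs: h(0) = 8.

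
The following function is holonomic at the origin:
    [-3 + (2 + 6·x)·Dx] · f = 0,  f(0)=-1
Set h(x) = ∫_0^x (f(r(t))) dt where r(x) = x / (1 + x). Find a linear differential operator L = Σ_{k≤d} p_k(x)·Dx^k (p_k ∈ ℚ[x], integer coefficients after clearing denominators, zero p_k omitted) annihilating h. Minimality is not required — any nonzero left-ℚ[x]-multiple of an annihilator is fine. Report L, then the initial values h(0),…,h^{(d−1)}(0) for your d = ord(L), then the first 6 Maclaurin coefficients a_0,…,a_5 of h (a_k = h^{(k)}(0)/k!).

f: a_k = -1, -3/2, 9/8, -27/16, 405/128, -1701/256, …
Substitute x→r, Dx→(1/r')Dx; clear ⇒ L₀.
h=∫h₀ ⇒ L = L₀·Dx.
L = -3·Dx + (2 + 10·x + 8·x^2)·Dx^2  (order 2).
h: a_k = 0, -1, -3/4, 7/8, -87/64, 1677/640, …
ICs: h(0) = 0, h′(0) = -1.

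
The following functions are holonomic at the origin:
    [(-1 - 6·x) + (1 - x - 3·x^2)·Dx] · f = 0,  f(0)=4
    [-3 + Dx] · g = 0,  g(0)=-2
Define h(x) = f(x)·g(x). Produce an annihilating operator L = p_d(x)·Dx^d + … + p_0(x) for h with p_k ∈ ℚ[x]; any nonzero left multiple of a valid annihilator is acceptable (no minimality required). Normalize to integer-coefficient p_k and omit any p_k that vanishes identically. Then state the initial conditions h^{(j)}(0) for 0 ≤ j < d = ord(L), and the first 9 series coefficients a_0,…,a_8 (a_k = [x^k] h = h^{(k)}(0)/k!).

f: a_k = 4, 4, 16, 28, 76, 160, 388, 868, 2032, …
g: a_k = -2, -6, -9, -9, -27/4, -81/20, -81/40, -243/280, -729/2240, …
Sym-product of L_f,L_g gives L₀ (≤ ord 1).
L = (4 + 3·x - 9·x^2) + (-1 + x + 3·x^2)·Dx  (order 1).
h: a_k = -8, -32, -92, -224, -527, -6076/5, -28043/10, -225868/35, -8325841/560, …
ICs: h(0) = -8.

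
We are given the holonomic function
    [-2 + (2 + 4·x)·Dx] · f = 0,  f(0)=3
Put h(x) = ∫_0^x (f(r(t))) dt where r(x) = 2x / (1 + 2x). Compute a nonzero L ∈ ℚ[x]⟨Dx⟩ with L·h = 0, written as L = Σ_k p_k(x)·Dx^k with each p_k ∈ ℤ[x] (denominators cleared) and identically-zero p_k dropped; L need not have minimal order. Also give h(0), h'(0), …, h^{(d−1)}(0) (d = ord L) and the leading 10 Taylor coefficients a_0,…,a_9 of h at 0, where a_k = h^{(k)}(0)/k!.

f: a_k = 3, 3, -3/2, 3/2, -15/8, 21/8, -63/16, 99/16, -1287/128, 2145/128, …
Substitute x→r, Dx→(1/r')Dx; clear ⇒ L₀.
h=∫₀ˣh₀: take L = L₀·Dx.
L = -2·Dx + (1 + 8·x + 12·x^2)·Dx^2  (order 2).
h: a_k = 0, 3, 3, -6, 15, -222/5, 150, -3924/7, 2259, -9630, …
ICs: h(0) = 0, h′(0) = 3.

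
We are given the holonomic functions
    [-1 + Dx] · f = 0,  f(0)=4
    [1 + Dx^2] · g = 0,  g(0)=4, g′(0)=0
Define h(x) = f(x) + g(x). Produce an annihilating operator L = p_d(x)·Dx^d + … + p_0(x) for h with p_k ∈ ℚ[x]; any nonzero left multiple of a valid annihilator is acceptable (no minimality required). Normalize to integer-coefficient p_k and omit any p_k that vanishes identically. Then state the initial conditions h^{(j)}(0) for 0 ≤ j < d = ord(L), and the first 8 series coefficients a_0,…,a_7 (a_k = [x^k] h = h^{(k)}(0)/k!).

f: a_k = 4, 4, 2, 2/3, 1/6, 1/30, 1/180, 1/1260, …
g: a_k = 4, 0, -2, 0, 1/6, 0, -1/180, 0, …
Sum ⇒ L₀ = lclm(L_f,L_g) in ℚ(x)⟨Dx⟩.
L = -1 + Dx - Dx^2 + Dx^3  (order 3).
h: a_k = 8, 4, 0, 2/3, 1/3, 1/30, 0, 1/1260, …
ICs: h(0) = 8, h′(0) = 4, h′′(0) = 0.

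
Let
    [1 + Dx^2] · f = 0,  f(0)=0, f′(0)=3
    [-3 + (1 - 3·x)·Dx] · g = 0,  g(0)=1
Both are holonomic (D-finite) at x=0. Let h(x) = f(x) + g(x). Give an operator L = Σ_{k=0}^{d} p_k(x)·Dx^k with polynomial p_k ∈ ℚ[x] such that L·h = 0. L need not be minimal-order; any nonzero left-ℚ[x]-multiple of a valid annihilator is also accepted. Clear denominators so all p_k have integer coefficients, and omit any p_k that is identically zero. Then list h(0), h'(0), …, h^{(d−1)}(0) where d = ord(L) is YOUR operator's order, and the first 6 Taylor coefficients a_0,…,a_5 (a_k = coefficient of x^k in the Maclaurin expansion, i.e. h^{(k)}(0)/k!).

f: a_k = 0, 3, 0, -1/2, 0, 1/40, …
g: a_k = 1, 3, 9, 27, 81, 243, …
Weyl lclm of L_f,L_g ⇒ L₀ (ord ≤ 3).
L = (-165 + 18·x - 27·x^2) + (19 - 63·x + 27·x^2 - 27·x^3)·Dx + (-165 + 18·x - 27·x^2)·Dx^2 + (19 - 63·x + 27·x^2 - 27·x^3)·Dx^3  (order 3).
h: a_k = 1, 6, 9, 53/2, 81, 9721/40, …
ICs: h(0) = 1, h′(0) = 6, h′′(0) = 18.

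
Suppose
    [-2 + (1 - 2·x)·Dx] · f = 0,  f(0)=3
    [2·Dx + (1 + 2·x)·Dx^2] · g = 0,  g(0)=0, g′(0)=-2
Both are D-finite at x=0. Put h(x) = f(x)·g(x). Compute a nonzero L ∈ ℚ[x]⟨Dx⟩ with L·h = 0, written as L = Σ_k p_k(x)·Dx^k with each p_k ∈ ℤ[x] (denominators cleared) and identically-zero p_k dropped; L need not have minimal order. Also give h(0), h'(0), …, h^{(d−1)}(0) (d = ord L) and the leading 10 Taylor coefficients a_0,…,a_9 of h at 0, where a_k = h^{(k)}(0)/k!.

L = 4 + (2 + 12·x)·Dx + (-1 + 4·x^2)·Dx^2  (order 2).
h: a_k = 0, -6, -6, -20, -28, -376/5, -592/5, -10208/35, -17056/35, -120256/105, …
ICs: h(0) = 0, h′(0) = -6.

f: a_k = 3, 6, 12, 24, 48, 96, 192, 384, 768, 1536, …
g: a_k = 0, -2, 2, -8/3, 4, -32/5, 32/3, -128/7, 32, -512/9, …
Sym-product of L_f,L_g gives L₀ (≤ ord 2).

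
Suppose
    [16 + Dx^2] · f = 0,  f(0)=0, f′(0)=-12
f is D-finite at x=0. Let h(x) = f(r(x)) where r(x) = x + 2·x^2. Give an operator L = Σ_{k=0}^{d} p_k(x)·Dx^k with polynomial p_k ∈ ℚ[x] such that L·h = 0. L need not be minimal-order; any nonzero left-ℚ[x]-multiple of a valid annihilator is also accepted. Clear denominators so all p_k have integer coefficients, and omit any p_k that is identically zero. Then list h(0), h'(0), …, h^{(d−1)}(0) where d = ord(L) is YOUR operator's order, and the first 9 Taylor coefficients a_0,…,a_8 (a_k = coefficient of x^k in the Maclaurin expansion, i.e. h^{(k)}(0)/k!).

L = (16 + 192·x + 768·x^2 + 1024·x^3) - 4·Dx + (1 + 4·x)·Dx^2  (order 2).
h: a_k = 0, -12, -24, 32, 192, 1792/5, 0, -106496/105, -28672/15, …
ICs: h(0) = 0, h′(0) = -12.

f: a_k = 0, -12, 0, 32, 0, -128/5, 0, 1024/105, 0, …
h₀=f(r): pull back L_f along r ⇒ L₀.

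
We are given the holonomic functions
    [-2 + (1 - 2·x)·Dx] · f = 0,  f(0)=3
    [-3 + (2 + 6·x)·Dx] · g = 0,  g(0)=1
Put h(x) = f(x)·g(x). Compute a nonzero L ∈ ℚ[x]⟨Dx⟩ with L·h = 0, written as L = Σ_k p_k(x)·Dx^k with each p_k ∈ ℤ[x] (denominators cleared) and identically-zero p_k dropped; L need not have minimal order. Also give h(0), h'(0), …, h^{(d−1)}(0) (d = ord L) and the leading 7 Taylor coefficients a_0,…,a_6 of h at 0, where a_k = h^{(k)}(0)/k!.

f: a_k = 3, 6, 12, 24, 48, 96, 192, …
g: a_k = 1, 3/2, -9/8, 27/16, -405/128, 1701/256, -15309/1024, …
h₀=f·g: eliminate ⇒ L₀, order ≤ 1·1.
L = (7 + 6·x) + (-2 - 2·x + 12·x^2)·Dx  (order 1).
h: a_k = 3, 21/2, 141/8, 645/16, 9105/128, 41523/256, 286257/1024, …
ICs: h(0) = 3.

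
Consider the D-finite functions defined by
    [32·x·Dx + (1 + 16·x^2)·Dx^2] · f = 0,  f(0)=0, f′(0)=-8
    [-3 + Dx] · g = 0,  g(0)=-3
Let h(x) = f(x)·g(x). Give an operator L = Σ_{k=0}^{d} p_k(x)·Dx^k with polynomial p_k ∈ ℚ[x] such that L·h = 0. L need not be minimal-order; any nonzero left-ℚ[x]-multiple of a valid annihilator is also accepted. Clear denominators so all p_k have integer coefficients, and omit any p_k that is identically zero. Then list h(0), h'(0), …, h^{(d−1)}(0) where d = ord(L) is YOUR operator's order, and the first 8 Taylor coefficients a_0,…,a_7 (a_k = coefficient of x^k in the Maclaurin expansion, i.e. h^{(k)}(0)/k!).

f: a_k = 0, -8, 0, 128/3, 0, -2048/5, 0, 32768/7, …
g: a_k = -3, -9, -27/2, -27/2, -81/8, -243/40, -243/80, -729/560, …
f·g: L₀ = L_f ⊗_s L_g, ord ≤ 2·1.
L = (9 - 96·x + 144·x^2) + (-6 + 32·x - 96·x^2)·Dx + (1 + 16·x^2)·Dx^2  (order 2).
h: a_k = 0, 24, 72, -20, -276, 3669/5, 3159, -624507/70, …
ICs: h(0) = 0, h′(0) = 24.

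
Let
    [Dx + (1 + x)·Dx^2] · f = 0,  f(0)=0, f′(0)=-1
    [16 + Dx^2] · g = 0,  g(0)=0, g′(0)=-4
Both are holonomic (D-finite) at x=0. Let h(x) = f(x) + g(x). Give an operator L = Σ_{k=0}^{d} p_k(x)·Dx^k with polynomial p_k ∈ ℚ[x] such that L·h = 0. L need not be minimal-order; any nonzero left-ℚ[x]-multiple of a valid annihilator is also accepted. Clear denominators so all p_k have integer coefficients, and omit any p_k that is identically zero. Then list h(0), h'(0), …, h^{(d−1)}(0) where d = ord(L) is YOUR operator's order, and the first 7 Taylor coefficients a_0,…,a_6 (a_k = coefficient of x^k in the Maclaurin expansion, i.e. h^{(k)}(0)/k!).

L = (176 + 256·x + 128·x^2)·Dx + (144 + 400·x + 384·x^2 + 128·x^3)·Dx^2 + (11 + 16·x + 8·x^2)·Dx^3 + (9 + 25·x + 24·x^2 + 8·x^3)·Dx^4  (order 4).
h: a_k = 0, -5, 1/2, 31/3, 1/4, -131/15, 1/6, …
ICs: h(0) = 0, h′(0) = -5, h′′(0) = 1, h′′′(0) = 62.

f: a_k = 0, -1, 1/2, -1/3, 1/4, -1/5, 1/6, …
g: a_k = 0, -4, 0, 32/3, 0, -128/15, 0, …
Weyl lclm of L_f,L_g ⇒ L₀ (ord ≤ 4).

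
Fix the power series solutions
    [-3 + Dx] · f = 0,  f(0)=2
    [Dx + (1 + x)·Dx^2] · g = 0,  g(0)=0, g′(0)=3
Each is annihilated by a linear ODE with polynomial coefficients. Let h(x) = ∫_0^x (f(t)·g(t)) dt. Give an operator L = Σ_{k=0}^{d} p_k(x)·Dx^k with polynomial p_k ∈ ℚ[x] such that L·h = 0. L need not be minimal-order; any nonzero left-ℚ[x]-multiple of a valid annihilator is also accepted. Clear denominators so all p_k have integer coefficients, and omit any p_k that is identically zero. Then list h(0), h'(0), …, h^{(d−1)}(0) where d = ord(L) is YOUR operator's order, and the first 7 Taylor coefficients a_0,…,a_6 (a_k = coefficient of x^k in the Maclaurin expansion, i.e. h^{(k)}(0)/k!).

L = (6 + 9·x)·Dx + (-5 - 6·x)·Dx^2 + (1 + x)·Dx^3  (order 3).
h: a_k = 0, 0, 3, 5, 5, 18/5, 83/40, …
ICs: h(0) = 0, h′(0) = 0, h′′(0) = 6.

f: a_k = 2, 6, 9, 9, 27/4, 81/20, 81/40, …
g: a_k = 0, 3, -3/2, 1, -3/4, 3/5, -1/2, …
L₀ := L_f ⊗_s L_g (sym. prod.), ord ≤ 2.
Integrate: L := L₀·Dx.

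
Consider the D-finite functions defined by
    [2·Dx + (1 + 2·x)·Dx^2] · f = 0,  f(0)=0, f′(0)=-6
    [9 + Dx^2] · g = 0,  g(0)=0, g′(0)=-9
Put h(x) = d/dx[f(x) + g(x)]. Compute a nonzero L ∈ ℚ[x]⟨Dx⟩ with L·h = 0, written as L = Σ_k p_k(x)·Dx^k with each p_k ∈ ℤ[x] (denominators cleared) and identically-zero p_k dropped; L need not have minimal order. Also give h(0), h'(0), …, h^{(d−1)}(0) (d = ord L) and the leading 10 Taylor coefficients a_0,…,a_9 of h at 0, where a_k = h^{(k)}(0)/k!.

f: a_k = 0, -6, 6, -8, 12, -96/5, 32, -384/7, 96, -512/3, …
g: a_k = 0, -9, 0, 27/2, 0, -243/40, 0, 729/560, 0, -729/4480, …
h₀=f+g: left-lcm gives L₀, ord ≤ 4.
Differentiate: ansatz ord ≤ ord L₀ ⇒ L.
L = (594 + 648·x + 648·x^2) + (153 + 630·x + 972·x^2 + 648·x^3)·Dx + (66 + 72·x + 72·x^2)·Dx^2 + (17 + 70·x + 108·x^2 + 72·x^3)·Dx^3  (order 3).
h: a_k = -15, 12, 33/2, 48, -1011/8, 192, -29991/80, 768, -6887841/4480, 3072, …
ICs: h(0) = -15, h′(0) = 12, h′′(0) = 33.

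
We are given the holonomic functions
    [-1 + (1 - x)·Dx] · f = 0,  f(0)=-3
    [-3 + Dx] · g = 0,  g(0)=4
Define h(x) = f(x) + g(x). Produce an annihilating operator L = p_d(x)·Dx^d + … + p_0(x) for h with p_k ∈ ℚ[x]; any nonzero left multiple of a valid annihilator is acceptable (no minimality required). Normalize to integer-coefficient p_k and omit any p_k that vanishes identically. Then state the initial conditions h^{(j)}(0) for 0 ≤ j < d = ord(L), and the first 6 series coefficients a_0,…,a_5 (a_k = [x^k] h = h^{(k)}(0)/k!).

L = (3 - 9·x) + (-7 + 18·x - 9·x^2)·Dx + (2 - 5·x + 3·x^2)·Dx^2  (order 2).
h: a_k = 1, 9, 15, 15, 21/2, 51/10, …
ICs: h(0) = 1, h′(0) = 9.

f: a_k = -3, -3, -3, -3, -3, -3, …
g: a_k = 4, 12, 18, 18, 27/2, 81/10, …
h₀=f+g: left-lcm gives L₀, ord ≤ 2.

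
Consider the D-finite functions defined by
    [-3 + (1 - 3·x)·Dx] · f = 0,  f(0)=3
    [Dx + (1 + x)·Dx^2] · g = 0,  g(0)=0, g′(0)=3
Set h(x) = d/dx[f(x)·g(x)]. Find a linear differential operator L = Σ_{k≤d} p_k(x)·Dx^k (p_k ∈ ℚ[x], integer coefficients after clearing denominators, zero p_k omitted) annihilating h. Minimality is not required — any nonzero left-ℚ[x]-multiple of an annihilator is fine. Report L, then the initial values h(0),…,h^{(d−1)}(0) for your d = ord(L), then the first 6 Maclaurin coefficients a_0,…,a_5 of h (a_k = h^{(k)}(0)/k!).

L = 12 + (7 + 15·x)·Dx + (-1 + 2·x + 3·x^2)·Dx^2  (order 2).
h: a_k = 9, 45, 423/2, 837, 12591/4, 113229/10, …
ICs: h(0) = 9, h′(0) = 45.

f: a_k = 3, 9, 27, 81, 243, 729, …
g: a_k = 0, 3, -3/2, 1, -3/4, 3/5, …
h₀=f·g: eliminate ⇒ L₀, order ≤ 1·2.
Derive L from L₀ (diff closure).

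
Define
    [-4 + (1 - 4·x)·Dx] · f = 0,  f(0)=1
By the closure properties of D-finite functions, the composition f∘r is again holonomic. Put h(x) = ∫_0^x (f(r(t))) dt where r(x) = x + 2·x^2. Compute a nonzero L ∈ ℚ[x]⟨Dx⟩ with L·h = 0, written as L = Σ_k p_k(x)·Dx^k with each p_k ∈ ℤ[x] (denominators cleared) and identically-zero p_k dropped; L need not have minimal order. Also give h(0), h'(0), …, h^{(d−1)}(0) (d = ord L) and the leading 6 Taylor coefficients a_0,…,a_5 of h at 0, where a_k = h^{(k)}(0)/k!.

L = (4 + 16·x)·Dx + (-1 + 4·x + 8·x^2)·Dx^2  (order 2).
h: a_k = 0, 1, 2, 8, 32, 704/5, …
ICs: h(0) = 0, h′(0) = 1.

f: a_k = 1, 4, 16, 64, 256, 1024, …
Substitute x→r, Dx→(1/r')Dx; clear ⇒ L₀.
h=∫h₀ ⇒ L = L₀·Dx.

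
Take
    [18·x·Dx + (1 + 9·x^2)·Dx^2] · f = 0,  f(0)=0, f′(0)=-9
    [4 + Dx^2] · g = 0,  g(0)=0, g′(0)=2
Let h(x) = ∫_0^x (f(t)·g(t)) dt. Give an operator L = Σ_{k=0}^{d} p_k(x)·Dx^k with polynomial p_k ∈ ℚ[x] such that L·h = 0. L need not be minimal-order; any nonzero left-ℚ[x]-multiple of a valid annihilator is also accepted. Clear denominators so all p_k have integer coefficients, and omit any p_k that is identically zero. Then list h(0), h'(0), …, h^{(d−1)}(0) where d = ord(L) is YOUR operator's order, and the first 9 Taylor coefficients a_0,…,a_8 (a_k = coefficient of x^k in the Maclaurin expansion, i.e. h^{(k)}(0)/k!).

f: a_k = 0, -9, 0, 27, 0, -729/5, 0, 6561/7, 0, …
g: a_k = 0, 2, 0, -4/3, 0, 4/15, 0, -8/315, 0, …
Sym-product of L_f,L_g gives L₀ (≤ ord 4).
∫: right-multiply L₀ by Dx.
L = (2080 + 50256·x^2 + 89424·x^4 + 186624·x^6 + 419904·x^8)·Dx + (3168·x + 38880·x^3 + 139968·x^5 + 419904·x^7)·Dx^2 + (572 + 13788·x^2 + 33048·x^4 + 93312·x^6 + 209952·x^8)·Dx^3 + (792·x + 9720·x^3 + 34992·x^5 + 104976·x^7)·Dx^4 + (13 + 306·x^2 + 2673·x^4 + 11664·x^6 + 26244·x^8)·Dx^5  (order 5).
h: a_k = 0, 0, 0, -6, 0, 66/5, 0, -330/7, 0, …
ICs: h(0) = 0, h′(0) = 0, h′′(0) = 0, h′′′(0) = -36, h′′′′(0) = 0.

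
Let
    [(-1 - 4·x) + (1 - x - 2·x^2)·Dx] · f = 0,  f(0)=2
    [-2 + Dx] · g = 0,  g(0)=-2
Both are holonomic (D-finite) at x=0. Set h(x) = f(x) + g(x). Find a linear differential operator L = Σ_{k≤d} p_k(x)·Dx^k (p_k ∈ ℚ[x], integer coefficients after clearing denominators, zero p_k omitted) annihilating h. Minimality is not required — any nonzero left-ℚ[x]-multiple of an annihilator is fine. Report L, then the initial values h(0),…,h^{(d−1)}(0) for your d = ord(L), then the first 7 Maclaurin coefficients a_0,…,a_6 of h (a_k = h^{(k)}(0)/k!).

L = (-8 - 12·x - 72·x^2 - 32·x^3) + (2 + 20·x + 36·x^2 - 16·x^3 - 16·x^4)·Dx + (1 - 7·x + 16·x^3 + 8·x^4)·Dx^2  (order 2).
h: a_k = 0, -2, 2, 22/3, 62/3, 622/15, 3862/45, …
ICs: h(0) = 0, h′(0) = -2.

f: a_k = 2, 2, 6, 10, 22, 42, 86, …
g: a_k = -2, -4, -4, -8/3, -4/3, -8/15, -8/45, …
Sum ⇒ L₀ = lclm(L_f,L_g) in ℚ(x)⟨Dx⟩.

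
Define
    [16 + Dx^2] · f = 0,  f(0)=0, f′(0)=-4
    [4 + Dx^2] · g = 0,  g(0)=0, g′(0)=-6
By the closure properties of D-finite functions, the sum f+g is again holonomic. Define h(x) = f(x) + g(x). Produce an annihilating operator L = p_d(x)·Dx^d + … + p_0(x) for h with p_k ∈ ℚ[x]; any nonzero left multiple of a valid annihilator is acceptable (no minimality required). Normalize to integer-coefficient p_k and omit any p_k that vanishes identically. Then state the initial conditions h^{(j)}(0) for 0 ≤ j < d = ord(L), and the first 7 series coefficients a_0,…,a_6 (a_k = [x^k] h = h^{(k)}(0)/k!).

f: a_k = 0, -4, 0, 32/3, 0, -128/15, 0, …
g: a_k = 0, -6, 0, 4, 0, -4/5, 0, …
L₀ := lclm(L_f,L_g); ord L₀ ≤ 2+2.
L = 64 + 20·Dx^2 + Dx^4  (order 4).
h: a_k = 0, -10, 0, 44/3, 0, -28/3, 0, …
ICs: h(0) = 0, h′(0) = -10, h′′(0) = 0, h′′′(0) = 88.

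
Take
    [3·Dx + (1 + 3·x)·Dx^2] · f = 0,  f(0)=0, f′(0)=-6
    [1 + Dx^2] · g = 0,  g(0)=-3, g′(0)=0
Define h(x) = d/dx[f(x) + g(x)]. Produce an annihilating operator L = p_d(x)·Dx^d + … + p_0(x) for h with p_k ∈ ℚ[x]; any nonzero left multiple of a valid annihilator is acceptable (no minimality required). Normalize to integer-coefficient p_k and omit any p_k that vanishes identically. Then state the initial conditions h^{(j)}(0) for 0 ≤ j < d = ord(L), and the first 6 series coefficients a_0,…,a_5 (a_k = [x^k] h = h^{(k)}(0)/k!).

f: a_k = 0, -6, 9, -18, 81/2, -486/5, …
g: a_k = -3, 0, 3/2, 0, -1/8, 0, …
Sum ⇒ L₀ = lclm(L_f,L_g) in ℚ(x)⟨Dx⟩.
h=h₀': d/dx-closure on L₀ ⇒ L.
L = (165 + 18·x + 27·x^2) + (19 + 63·x + 27·x^2 + 27·x^3)·Dx + (165 + 18·x + 27·x^2)·Dx^2 + (19 + 63·x + 27·x^2 + 27·x^3)·Dx^3  (order 3).
h: a_k = -6, 21, -54, 323/2, -486, 58321/40, …
ICs: h(0) = -6, h′(0) = 21, h′′(0) = -108.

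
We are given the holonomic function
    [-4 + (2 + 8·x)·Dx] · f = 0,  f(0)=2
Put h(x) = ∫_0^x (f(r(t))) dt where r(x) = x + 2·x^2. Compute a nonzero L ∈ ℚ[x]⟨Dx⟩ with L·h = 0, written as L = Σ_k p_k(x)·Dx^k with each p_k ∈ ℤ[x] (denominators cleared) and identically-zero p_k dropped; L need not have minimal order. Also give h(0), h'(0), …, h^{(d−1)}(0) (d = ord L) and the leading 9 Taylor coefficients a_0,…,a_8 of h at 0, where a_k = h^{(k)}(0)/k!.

L = (-2 - 8·x)·Dx + (1 + 4·x + 8·x^2)·Dx^2  (order 2).
h: a_k = 0, 2, 2, 4/3, -2, 12/5, -4/3, -24/7, 14, …
ICs: h(0) = 0, h′(0) = 2.

f: a_k = 2, 4, -4, 8, -20, 56, -168, 528, -1716, …
L₀ from L_f via x↦r, Dx↦r'^{-1}Dx.
Integrate: L := L₀·Dx.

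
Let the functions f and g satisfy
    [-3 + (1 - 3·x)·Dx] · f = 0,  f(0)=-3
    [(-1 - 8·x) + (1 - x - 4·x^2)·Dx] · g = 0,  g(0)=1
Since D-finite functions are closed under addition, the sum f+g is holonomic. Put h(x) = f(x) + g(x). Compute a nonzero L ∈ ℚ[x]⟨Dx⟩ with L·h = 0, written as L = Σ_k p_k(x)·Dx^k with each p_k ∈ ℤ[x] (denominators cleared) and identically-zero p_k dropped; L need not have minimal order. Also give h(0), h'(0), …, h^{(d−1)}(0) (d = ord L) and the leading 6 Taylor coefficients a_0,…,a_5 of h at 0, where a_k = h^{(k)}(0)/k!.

f: a_k = -3, -9, -27, -81, -243, -729, …
g: a_k = 1, 1, 5, 9, 29, 65, …
Sum ⇒ L₀ = lclm(L_f,L_g) in ℚ(x)⟨Dx⟩.
L = (6 - 72·x + 144·x^2 - 144·x^3) + (4 - 84·x^2 + 252·x^3 - 288·x^4)·Dx + (-1 + 8·x - 21·x^2 + 8·x^3 + 54·x^4 - 72·x^5)·Dx^2  (order 2).
h: a_k = -2, -8, -22, -72, -214, -664, …
ICs: h(0) = -2, h′(0) = -8.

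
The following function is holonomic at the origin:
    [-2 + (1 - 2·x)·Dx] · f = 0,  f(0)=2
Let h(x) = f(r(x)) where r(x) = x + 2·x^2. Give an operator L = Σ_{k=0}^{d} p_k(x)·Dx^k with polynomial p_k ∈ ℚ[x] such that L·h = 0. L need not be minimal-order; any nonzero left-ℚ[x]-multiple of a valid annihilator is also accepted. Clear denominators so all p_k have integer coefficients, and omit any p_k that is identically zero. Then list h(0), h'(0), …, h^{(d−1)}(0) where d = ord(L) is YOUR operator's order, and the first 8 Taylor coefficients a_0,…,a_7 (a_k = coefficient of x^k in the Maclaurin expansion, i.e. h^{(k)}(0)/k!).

L = (2 + 8·x) + (-1 + 2·x + 4·x^2)·Dx  (order 1).
h: a_k = 2, 4, 16, 48, 160, 512, 1664, 5376, …
ICs: h(0) = 2.

f: a_k = 2, 4, 8, 16, 32, 64, 128, 256, …
L₀ from L_f via x↦r, Dx↦r'^{-1}Dx.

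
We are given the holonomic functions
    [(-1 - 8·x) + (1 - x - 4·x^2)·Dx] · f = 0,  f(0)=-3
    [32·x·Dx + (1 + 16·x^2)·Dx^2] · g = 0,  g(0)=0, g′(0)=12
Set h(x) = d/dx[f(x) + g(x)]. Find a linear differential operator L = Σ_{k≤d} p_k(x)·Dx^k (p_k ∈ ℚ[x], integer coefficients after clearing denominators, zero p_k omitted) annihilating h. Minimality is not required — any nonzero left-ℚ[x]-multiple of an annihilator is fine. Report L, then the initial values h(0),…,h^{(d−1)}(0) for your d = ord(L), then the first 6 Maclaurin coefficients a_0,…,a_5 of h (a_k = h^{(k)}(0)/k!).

L = (-160 + 640·x + 14848·x^2 + 36864·x^3 + 178176·x^4 + 98304·x^6) + (43 + 336·x + 16·x^2 + 3072·x^3 + 35072·x^4 + 124928·x^5 + 12288·x^6 + 98304·x^7)·Dx + (-5 - 23·x - 272·x^2 - 16·x^3 - 2368·x^4 + 5888·x^5 + 12288·x^6 + 4096·x^7 + 16384·x^8)·Dx^2  (order 2).
h: a_k = 9, -30, -273, -348, 2097, -3258, …
ICs: h(0) = 9, h′(0) = -30.

f: a_k = -3, -3, -15, -27, -87, -195, …
g: a_k = 0, 12, 0, -64, 0, 3072/5, …
L₀ := lclm(L_f,L_g); ord L₀ ≤ 1+2.
h=h₀': d/dx-closure on L₀ ⇒ L.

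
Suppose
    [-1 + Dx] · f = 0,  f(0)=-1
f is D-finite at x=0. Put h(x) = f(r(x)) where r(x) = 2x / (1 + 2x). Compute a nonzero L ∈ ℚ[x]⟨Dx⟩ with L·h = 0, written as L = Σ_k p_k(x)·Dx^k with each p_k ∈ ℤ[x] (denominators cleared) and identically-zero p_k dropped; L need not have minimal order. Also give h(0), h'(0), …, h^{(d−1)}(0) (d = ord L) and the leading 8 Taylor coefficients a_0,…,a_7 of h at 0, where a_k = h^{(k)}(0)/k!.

f: a_k = -1, -1, -1/2, -1/6, -1/24, -1/120, -1/720, -1/5040, …
h₀=f(r): pull back L_f along r ⇒ L₀.
L = -2 + (1 + 4·x + 4·x^2)·Dx  (order 1).
h: a_k = -1, -2, 2, -4/3, -2/3, 76/15, -604/45, 8728/315, …
ICs: h(0) = -1.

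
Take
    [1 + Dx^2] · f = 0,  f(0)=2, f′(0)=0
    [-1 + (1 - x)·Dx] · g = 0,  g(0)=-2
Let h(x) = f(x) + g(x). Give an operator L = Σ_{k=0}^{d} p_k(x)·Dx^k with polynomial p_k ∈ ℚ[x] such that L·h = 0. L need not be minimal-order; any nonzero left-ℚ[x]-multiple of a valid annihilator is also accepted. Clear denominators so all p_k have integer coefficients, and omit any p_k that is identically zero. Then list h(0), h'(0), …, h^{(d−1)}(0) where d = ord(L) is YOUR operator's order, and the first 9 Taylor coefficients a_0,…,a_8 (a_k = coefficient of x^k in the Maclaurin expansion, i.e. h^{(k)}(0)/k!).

f: a_k = 2, 0, -1, 0, 1/12, 0, -1/360, 0, 1/20160, …
g: a_k = -2, -2, -2, -2, -2, -2, -2, -2, -2, …
Weyl lclm of L_f,L_g ⇒ L₀ (ord ≤ 3).
L = (-7 + 2·x - x^2) + (3 - 5·x + 3·x^2 - x^3)·Dx + (-7 + 2·x - x^2)·Dx^2 + (3 - 5·x + 3·x^2 - x^3)·Dx^3  (order 3).
h: a_k = 0, -2, -3, -2, -23/12, -2, -721/360, -2, -40319/20160, …
ICs: h(0) = 0, h′(0) = -2, h′′(0) = -6.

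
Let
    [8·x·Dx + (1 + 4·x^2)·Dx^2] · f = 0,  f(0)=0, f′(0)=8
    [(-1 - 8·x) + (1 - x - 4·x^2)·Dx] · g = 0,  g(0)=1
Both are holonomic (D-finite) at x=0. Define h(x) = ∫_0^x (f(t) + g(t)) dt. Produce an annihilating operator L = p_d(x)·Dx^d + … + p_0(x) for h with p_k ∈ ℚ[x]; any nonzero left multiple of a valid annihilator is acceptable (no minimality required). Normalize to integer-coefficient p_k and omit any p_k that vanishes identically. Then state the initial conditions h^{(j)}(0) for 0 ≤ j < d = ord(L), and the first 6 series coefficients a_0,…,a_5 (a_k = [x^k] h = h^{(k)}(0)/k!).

L = (40 - 160·x - 2272·x^2 - 4608·x^3 - 16896·x^4 - 6144·x^6)·Dx^2 + (-31 - 264·x - 364·x^2 - 2208·x^3 - 4160·x^4 - 12800·x^5 - 768·x^6 - 6144·x^7)·Dx^3 + (5 + 11·x + 80·x^2 - 116·x^3 - 80·x^4 - 704·x^5 - 1536·x^6 - 256·x^7 - 1024·x^8)·Dx^4  (order 4).
h: a_k = 0, 1, 9/2, 5/3, -5/12, 29/5, …
ICs: h(0) = 0, h′(0) = 1, h′′(0) = 9, h′′′(0) = 10.

f: a_k = 0, 8, 0, -32/3, 0, 128/5, …
g: a_k = 1, 1, 5, 9, 29, 65, …
f+g: L₀ = lclm(L_f,L_g), ord ≤ 2+1.
Integrate: L := L₀·Dx.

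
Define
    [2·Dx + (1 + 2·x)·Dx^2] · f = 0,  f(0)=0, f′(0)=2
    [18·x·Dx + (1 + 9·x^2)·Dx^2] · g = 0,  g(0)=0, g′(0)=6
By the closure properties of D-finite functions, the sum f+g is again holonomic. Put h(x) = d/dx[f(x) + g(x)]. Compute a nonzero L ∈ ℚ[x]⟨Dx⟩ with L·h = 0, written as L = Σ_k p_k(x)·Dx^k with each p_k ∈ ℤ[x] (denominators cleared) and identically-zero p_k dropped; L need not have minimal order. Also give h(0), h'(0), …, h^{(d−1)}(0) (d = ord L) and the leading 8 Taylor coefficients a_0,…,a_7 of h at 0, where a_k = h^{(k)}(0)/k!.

f: a_k = 0, 2, -2, 8/3, -4, 32/5, -32/3, 128/7, …
g: a_k = 0, 6, 0, -18, 0, 486/5, 0, -4374/7, …
Sum ⇒ L₀ = lclm(L_f,L_g) in ℚ(x)⟨Dx⟩.
Derive L from L₀ (diff closure).
L = (-18 - 108·x + 486·x^2 + 324·x^3) + (-13 - 36·x + 135·x^2 + 972·x^3 + 648·x^4)·Dx + (-1 + 7·x + 18·x^2 + 81·x^3 + 243·x^4 + 162·x^5)·Dx^2  (order 2).
h: a_k = 8, -4, -46, -16, 518, -64, -4246, -256, …
ICs: h(0) = 8, h′(0) = -4.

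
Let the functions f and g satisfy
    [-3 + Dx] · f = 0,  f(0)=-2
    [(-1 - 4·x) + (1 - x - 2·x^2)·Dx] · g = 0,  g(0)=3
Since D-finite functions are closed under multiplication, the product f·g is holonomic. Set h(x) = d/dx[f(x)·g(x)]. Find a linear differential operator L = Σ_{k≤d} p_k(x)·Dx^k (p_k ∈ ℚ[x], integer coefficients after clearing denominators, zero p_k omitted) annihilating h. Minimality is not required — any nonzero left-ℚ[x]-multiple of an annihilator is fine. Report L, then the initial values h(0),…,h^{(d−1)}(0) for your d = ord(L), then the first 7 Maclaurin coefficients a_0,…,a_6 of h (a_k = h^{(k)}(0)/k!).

f: a_k = -2, -6, -9, -9, -27/4, -81/20, -81/40, …
g: a_k = 3, 3, 9, 15, 33, 63, 129, …
Product ⇒ symmetric product L₀, ord ≤ 1.
Differentiate: ansatz ord ≤ ord L₀ ⇒ L.
L = (21 + 12·x - 39·x^2 - 12·x^3 + 36·x^4) + (-4 + 3·x + 15·x^2 - 4·x^3 - 12·x^4)·Dx  (order 1).
h: a_k = -24, -126, -414, -1137, -2862, -137637/20, -321213/20, …
ICs: h(0) = -24.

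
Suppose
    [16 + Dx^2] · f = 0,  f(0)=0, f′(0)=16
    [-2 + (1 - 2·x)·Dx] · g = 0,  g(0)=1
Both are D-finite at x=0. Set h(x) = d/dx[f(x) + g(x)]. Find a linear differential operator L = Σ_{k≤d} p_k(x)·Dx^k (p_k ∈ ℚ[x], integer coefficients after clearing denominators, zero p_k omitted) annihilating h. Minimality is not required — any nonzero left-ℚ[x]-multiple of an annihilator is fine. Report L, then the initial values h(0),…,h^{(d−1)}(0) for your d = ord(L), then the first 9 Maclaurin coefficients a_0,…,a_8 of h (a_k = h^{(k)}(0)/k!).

f: a_k = 0, 16, 0, -128/3, 0, 512/15, 0, -4096/315, 0, …
g: a_k = 1, 2, 4, 8, 16, 32, 64, 128, 256, …
h₀=f+g: left-lcm gives L₀, ord ≤ 3.
h=h₀': d/dx-closure on L₀ ⇒ L.
L = (512 - 512·x + 512·x^2) + (-80 + 288·x - 384·x^2 + 256·x^3)·Dx + (32 - 32·x + 32·x^2)·Dx^2 + (-5 + 18·x - 24·x^2 + 16·x^3)·Dx^3  (order 3).
h: a_k = 18, 8, -104, 64, 992/3, 384, 36224/45, 2048, 1459712/315, …
ICs: h(0) = 18, h′(0) = 8, h′′(0) = -208.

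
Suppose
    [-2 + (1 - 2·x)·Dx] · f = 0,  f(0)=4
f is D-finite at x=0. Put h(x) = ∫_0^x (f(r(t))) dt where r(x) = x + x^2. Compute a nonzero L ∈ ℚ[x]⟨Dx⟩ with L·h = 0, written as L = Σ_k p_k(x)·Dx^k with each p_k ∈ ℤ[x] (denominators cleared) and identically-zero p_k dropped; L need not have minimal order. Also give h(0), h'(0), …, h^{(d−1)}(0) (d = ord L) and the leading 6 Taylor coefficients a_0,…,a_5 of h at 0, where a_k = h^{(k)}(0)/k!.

f: a_k = 4, 8, 16, 32, 64, 128, …
Change of var in L_f (x↦r) gives L₀.
h=∫h₀ ⇒ L = L₀·Dx.
L = (2 + 4·x)·Dx + (-1 + 2·x + 2·x^2)·Dx^2  (order 2).
h: a_k = 0, 4, 4, 8, 16, 176/5, …
ICs: h(0) = 0, h′(0) = 4.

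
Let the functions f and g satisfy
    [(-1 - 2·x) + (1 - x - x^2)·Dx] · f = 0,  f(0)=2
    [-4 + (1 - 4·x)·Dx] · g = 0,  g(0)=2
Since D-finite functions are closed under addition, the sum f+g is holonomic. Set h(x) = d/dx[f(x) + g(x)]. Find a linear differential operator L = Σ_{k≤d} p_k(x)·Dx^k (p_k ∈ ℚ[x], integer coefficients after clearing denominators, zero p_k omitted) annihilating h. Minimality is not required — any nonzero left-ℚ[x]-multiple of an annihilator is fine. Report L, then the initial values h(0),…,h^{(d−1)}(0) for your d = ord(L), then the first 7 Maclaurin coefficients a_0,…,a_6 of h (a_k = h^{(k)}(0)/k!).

f: a_k = 2, 2, 4, 6, 10, 16, 26, …
g: a_k = 2, 8, 32, 128, 512, 2048, 8192, …
Sum ⇒ L₀ = lclm(L_f,L_g) in ℚ(x)⟨Dx⟩.
h₀' ⇒ L via d/dx closure of L₀.
L = (120 + 192·x + 432·x^2 - 96·x^3 + 96·x^4) + (-39 - 48·x + 210·x^2 + 252·x^3 - 48·x^4 + 96·x^5)·Dx + (2 - x - 42·x^2 + 54·x^3 + 7·x^4 + 16·x^6)·Dx^2  (order 2).
h: a_k = 10, 72, 402, 2088, 10320, 49308, 229670, …
ICs: h(0) = 10, h′(0) = 72.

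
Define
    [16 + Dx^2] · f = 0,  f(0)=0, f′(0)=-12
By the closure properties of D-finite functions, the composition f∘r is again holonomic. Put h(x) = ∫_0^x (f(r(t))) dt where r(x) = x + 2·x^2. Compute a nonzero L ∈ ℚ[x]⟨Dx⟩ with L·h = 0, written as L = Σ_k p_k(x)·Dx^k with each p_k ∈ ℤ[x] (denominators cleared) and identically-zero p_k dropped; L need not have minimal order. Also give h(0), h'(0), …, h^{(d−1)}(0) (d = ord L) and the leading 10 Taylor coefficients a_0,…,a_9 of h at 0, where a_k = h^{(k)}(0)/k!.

f: a_k = 0, -12, 0, 32, 0, -128/5, 0, 1024/105, 0, -2048/945, …
Substitute x→r, Dx→(1/r')Dx; clear ⇒ L₀.
h=∫h₀ ⇒ L = L₀·Dx.
L = (16 + 192·x + 768·x^2 + 1024·x^3)·Dx - 4·Dx^2 + (1 + 4·x)·Dx^3  (order 3).
h: a_k = 0, 0, -6, -8, 8, 192/5, 896/15, 0, -13312/105, -28672/135, …
ICs: h(0) = 0, h′(0) = 0, h′′(0) = -12.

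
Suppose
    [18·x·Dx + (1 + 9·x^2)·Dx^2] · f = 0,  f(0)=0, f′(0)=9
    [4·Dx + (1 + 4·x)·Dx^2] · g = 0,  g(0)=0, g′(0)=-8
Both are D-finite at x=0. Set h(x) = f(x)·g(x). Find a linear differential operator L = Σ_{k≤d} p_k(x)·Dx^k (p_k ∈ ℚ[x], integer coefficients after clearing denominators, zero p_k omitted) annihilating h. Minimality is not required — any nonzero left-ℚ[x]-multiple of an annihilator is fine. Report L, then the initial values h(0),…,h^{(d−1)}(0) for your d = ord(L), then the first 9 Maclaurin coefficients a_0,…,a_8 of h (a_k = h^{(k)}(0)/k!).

f: a_k = 0, 9, 0, -27, 0, 729/5, 0, -6561/7, 0, …
g: a_k = 0, -8, 16, -128/3, 128, -2048/5, 4096/3, -32768/7, 16384, …
Sym-product of L_f,L_g gives L₀ (≤ ord 4).
L = (2448 + 17280·x + 76464·x^2 + 518400·x^3 + 1399680·x^4 + 2426112·x^5 + 1679616·x^7)·Dx + (452 + 10800·x + 98028·x^2 + 491184·x^3 + 1840320·x^4 + 4339008·x^5 + 6531840·x^6 + 1259712·x^7 + 5878656·x^8)·Dx^2 + (136 + 1912·x + 18576·x^2 + 103608·x^3 + 389448·x^4 + 1100304·x^5 + 2239488·x^6 + 3277584·x^7 + 1259712·x^8 + 3359232·x^9)·Dx^3 + (13 + 176·x + 1234·x^2 + 6048·x^3 + 22833·x^4 + 68688·x^5 + 154224·x^6 + 279936·x^7 + 399492·x^8 + 209952·x^9 + 419904·x^10)·Dx^4  (order 4).
h: a_k = 0, 0, -72, 144, -168, 720, -18504/5, 55824/5, -148968/5, …
ICs: h(0) = 0, h′(0) = 0, h′′(0) = -144, h′′′(0) = 864.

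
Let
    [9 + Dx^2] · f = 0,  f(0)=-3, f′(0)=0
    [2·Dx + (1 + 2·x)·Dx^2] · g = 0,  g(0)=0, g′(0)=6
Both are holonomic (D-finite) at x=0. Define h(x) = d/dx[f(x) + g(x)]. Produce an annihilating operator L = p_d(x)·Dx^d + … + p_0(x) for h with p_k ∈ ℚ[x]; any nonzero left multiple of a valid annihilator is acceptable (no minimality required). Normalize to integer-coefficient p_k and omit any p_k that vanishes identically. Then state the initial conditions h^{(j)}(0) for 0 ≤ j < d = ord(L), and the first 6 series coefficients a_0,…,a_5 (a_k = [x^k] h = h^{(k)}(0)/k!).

f: a_k = -3, 0, 27/2, 0, -81/8, 0, …
g: a_k = 0, 6, -6, 8, -12, 96/5, …
f+g: L₀ = lclm(L_f,L_g), ord ≤ 2+2.
h₀' ⇒ L via d/dx closure of L₀.
L = (594 + 648·x + 648·x^2) + (153 + 630·x + 972·x^2 + 648·x^3)·Dx + (66 + 72·x + 72·x^2)·Dx^2 + (17 + 70·x + 108·x^2 + 72·x^3)·Dx^3  (order 3).
h: a_k = 6, 15, 24, -177/2, 96, -6951/40, …
ICs: h(0) = 6, h′(0) = 15, h′′(0) = 48.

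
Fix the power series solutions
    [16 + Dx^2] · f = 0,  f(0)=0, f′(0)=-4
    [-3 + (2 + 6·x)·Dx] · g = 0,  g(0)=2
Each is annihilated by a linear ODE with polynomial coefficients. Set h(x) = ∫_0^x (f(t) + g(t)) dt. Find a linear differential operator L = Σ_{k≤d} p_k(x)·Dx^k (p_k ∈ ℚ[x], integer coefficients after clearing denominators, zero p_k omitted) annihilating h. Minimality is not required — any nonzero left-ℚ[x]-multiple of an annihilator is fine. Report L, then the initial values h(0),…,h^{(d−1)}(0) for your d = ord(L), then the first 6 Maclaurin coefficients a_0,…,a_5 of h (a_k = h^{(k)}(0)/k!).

f: a_k = 0, -4, 0, 32/3, 0, -128/15, …
g: a_k = 2, 3, -9/4, 27/8, -405/64, 1701/128, …
Sum ⇒ L₀ = lclm(L_f,L_g) in ℚ(x)⟨Dx⟩.
∫: right-multiply L₀ by Dx.
L = (-4368 - 18432·x - 27648·x^2)·Dx + (1760 + 17568·x + 55296·x^2 + 55296·x^3)·Dx^2 + (-273 - 1152·x - 1728·x^2)·Dx^3 + (110 + 1098·x + 3456·x^2 + 3456·x^3)·Dx^4  (order 4).
h: a_k = 0, 2, -1/2, -3/4, 337/96, -81/64, …
ICs: h(0) = 0, h′(0) = 2, h′′(0) = -1, h′′′(0) = -9/2.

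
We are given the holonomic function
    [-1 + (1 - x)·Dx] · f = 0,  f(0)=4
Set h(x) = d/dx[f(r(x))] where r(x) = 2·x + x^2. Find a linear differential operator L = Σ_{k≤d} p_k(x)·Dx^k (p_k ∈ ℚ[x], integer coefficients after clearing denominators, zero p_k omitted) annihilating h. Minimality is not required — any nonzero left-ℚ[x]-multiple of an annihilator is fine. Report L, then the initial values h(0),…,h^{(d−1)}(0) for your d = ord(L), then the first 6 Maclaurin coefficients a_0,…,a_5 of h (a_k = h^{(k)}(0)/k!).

L = (5 + 6·x + 3·x^2) + (-1 + x + 3·x^2 + x^3)·Dx  (order 1).
h: a_k = 8, 40, 144, 464, 1400, 4056, …
ICs: h(0) = 8.

f: a_k = 4, 4, 4, 4, 4, 4, …
Change of var in L_f (x↦r) gives L₀.
Differentiate: ansatz ord ≤ ord L₀ ⇒ L.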